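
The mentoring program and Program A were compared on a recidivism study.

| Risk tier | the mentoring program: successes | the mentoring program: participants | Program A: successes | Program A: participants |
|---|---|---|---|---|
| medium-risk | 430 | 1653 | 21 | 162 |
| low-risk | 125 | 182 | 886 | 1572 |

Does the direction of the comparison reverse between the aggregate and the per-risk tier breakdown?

Medium-risk: the mentoring program 430/1653 = 26.0%, Program A 21/162 = 13.0% → the mentoring program
Low-risk: the mentoring program 125/182 = 68.7%, Program A 886/1572 = 56.4% → the mentoring program
Overall: the mentoring program 555/1835 = 30.2%, Program A 907/1734 = 52.3% → Program A
The mentoring program wins each risk group but Program A wins overall — the comparison reverses. The mentoring program's participants skew toward medium-risk, which has a lower base rate.

Yes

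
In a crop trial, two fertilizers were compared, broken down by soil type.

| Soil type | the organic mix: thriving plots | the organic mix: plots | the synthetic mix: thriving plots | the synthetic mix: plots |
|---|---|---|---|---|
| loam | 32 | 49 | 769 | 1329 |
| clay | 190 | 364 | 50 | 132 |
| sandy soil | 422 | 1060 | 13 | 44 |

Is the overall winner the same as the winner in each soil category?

No

Loam: the organic mix 32/49 = 65.3%, the synthetic mix 769/1329 = 57.9% → the organic mix
Clay: the organic mix 190/364 = 52.2%, the synthetic mix 50/132 = 37.9% → the organic mix
Sandy soil: the organic mix 422/1060 = 39.8%, the synthetic mix 13/44 = 29.5% → the organic mix
Overall: the organic mix 644/1473 = 43.7%, the synthetic mix 832/1505 = 55.3% → the synthetic mix
The organic mix wins each soil group but the synthetic mix wins overall — the comparison reverses. The organic mix's plots skew toward sandy soil, which has a lower base rate.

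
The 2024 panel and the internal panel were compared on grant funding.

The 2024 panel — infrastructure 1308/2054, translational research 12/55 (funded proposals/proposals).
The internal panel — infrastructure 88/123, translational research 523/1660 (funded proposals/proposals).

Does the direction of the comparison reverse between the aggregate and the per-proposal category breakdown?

Infrastructure: the 2024 panel 1308/2054 = 63.7%, the internal panel 88/123 = 71.5% → the internal panel
Translational research: the 2024 panel 12/55 = 21.8%, the internal panel 523/1660 = 31.5% → the internal panel
Overall: the 2024 panel 1320/2109 = 62.6%, the internal panel 611/1783 = 34.3% → the 2024 panel
The internal panel wins each proposal group but the 2024 panel wins overall — the comparison reverses. The internal panel's proposals skew toward translational research, which has a lower base rate.

Yes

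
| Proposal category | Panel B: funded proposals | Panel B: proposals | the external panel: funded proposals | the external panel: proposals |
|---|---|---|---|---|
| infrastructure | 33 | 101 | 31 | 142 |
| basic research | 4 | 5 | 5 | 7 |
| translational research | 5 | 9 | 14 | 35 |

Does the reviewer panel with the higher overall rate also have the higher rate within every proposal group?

Yes

Infrastructure: Panel B 33/101 = 32.7%, the external panel 31/142 = 21.8% → Panel B
Basic research: Panel B 4/5 = 80.0%, the external panel 5/7 = 71.4% → Panel B
Translational research: Panel B 5/9 = 55.6%, the external panel 14/35 = 40.0% → Panel B
Overall: Panel B 42/115 = 36.5%, the external panel 50/184 = 27.2% → Panel B
Panel B wins overall and in every proposal group — no reversal.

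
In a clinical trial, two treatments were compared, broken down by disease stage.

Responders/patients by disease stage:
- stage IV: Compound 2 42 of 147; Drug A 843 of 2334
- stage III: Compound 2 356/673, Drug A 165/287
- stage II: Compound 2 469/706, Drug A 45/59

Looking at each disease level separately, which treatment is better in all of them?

Stage IV: Compound 2 42/147 = 28.6%, Drug A 843/2334 = 36.1% → Drug A
Stage III: Compound 2 356/673 = 52.9%, Drug A 165/287 = 57.5% → Drug A
Stage II: Compound 2 469/706 = 66.4%, Drug A 45/59 = 76.3% → Drug A
Drug A has the higher rate in all 3 groups.

Drug A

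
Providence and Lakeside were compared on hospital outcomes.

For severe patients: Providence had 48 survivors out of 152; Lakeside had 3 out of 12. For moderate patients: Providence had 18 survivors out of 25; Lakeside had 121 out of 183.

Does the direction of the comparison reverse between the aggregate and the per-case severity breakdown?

Severe: Providence 48/152 = 31.6%, Lakeside 3/12 = 25.0% → Providence
Moderate: Providence 18/25 = 72.0%, Lakeside 121/183 = 66.1% → Providence
Overall: Providence 66/177 = 37.3%, Lakeside 124/195 = 63.6% → Lakeside
Providence wins each case group but Lakeside wins overall — the comparison reverses. Providence's patients skew toward severe, which has a lower base rate.

Yes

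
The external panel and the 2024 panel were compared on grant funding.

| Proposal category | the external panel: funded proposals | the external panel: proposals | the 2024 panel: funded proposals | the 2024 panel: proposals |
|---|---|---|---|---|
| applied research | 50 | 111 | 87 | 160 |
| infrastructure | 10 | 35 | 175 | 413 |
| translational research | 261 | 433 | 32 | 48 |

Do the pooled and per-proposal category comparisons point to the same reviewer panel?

Applied research: the external panel 50/111 = 45.0%, the 2024 panel 87/160 = 54.4% → the 2024 panel
Infrastructure: the external panel 10/35 = 28.6%, the 2024 panel 175/413 = 42.4% → the 2024 panel
Translational research: the external panel 261/433 = 60.3%, the 2024 panel 32/48 = 66.7% → the 2024 panel
Overall: the external panel 321/579 = 55.4%, the 2024 panel 294/621 = 47.3% → the external panel
The 2024 panel wins each proposal group but the external panel wins overall — the comparison reverses. The 2024 panel's proposals skew toward infrastructure, which has a lower base rate.

No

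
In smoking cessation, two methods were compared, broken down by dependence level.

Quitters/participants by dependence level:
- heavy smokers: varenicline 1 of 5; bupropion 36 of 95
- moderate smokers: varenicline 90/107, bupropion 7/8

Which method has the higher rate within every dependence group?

bupropion

Heavy smokers: varenicline 1/5 = 20.0%, bupropion 36/95 = 37.9% → bupropion
Moderate smokers: varenicline 90/107 = 84.1%, bupropion 7/8 = 87.5% → bupropion
Bupropion has the higher rate in both groups.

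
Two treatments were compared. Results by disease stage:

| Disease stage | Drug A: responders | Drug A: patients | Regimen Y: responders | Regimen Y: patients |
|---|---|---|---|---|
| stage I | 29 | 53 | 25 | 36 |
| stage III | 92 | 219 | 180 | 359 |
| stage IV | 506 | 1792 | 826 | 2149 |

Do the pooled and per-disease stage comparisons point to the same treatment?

Yes

Stage I: Drug A 29/53 = 54.7%, Regimen Y 25/36 = 69.4% → Regimen Y
Stage III: Drug A 92/219 = 42.0%, Regimen Y 180/359 = 50.1% → Regimen Y
Stage IV: Drug A 506/1792 = 28.2%, Regimen Y 826/2149 = 38.4% → Regimen Y
Overall: Drug A 627/2064 = 30.4%, Regimen Y 1031/2544 = 40.5% → Regimen Y
Regimen Y wins overall and in every disease group — no reversal.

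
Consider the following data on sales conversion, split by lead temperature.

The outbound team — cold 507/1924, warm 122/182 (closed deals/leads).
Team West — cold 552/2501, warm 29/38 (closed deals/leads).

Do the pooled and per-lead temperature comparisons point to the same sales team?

No

Cold: the outbound team 507/1924 = 26.4%, Team West 552/2501 = 22.1% → the outbound team
Warm: the outbound team 122/182 = 67.0%, Team West 29/38 = 76.3% → Team West
Overall: the outbound team 629/2106 = 29.9%, Team West 581/2539 = 22.9% → the outbound team
Neither sweeps: the outbound team wins 1 of 2 groups, Team West wins 1. The outbound team wins overall but not every group — no Simpson reversal.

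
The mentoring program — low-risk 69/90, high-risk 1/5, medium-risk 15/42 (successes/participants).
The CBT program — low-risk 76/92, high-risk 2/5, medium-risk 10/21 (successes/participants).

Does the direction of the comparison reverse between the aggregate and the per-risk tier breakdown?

Low-risk: the mentoring program 69/90 = 76.7%, the CBT program 76/92 = 82.6% → the CBT program
High-risk: the mentoring program 1/5 = 20.0%, the CBT program 2/5 = 40.0% → the CBT program
Medium-risk: the mentoring program 15/42 = 35.7%, the CBT program 10/21 = 47.6% → the CBT program
Overall: the mentoring program 85/137 = 62.0%, the CBT program 88/118 = 74.6% → the CBT program
The CBT program wins overall and in every risk group — no reversal.

No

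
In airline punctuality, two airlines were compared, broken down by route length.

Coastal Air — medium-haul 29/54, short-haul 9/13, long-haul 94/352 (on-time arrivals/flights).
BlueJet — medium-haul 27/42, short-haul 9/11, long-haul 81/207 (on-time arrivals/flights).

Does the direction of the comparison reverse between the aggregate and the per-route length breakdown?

Medium-haul: Coastal Air 29/54 = 53.7%, BlueJet 27/42 = 64.3% → BlueJet
Short-haul: Coastal Air 9/13 = 69.2%, BlueJet 9/11 = 81.8% → BlueJet
Long-haul: Coastal Air 94/352 = 26.7%, BlueJet 81/207 = 39.1% → BlueJet
Overall: Coastal Air 132/419 = 31.5%, BlueJet 117/260 = 45.0% → BlueJet
BlueJet wins overall and in every route group — no reversal.

No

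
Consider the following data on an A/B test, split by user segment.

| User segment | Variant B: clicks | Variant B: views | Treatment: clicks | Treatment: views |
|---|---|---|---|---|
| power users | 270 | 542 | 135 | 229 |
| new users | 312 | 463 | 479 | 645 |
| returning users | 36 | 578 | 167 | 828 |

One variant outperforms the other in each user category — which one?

Power users: Variant B 270/542 = 49.8%, Treatment 135/229 = 59.0% → Treatment
New users: Variant B 312/463 = 67.4%, Treatment 479/645 = 74.3% → Treatment
Returning users: Variant B 36/578 = 6.2%, Treatment 167/828 = 20.2% → Treatment
Treatment has the higher rate in all 3 groups.

Treatment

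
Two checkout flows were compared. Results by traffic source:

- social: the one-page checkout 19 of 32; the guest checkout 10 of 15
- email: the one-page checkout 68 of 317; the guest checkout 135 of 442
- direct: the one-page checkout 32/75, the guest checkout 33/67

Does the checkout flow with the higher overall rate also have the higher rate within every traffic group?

Social: the one-page checkout 19/32 = 59.4%, the guest checkout 10/15 = 66.7% → the guest checkout
Email: the one-page checkout 68/317 = 21.5%, the guest checkout 135/442 = 30.5% → the guest checkout
Direct: the one-page checkout 32/75 = 42.7%, the guest checkout 33/67 = 49.3% → the guest checkout
Overall: the one-page checkout 119/424 = 28.1%, the guest checkout 178/524 = 34.0% → the guest checkout
The guest checkout wins overall and in every traffic group — no reversal.

Yes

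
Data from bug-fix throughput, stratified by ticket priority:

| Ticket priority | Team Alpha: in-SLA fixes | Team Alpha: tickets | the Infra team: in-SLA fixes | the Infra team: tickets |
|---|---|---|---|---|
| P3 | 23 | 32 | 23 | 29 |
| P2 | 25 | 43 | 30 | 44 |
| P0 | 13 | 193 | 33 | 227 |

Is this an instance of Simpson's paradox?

No

P3: Team Alpha 23/32 = 71.9%, the Infra team 23/29 = 79.3% → the Infra team
P2: Team Alpha 25/43 = 58.1%, the Infra team 30/44 = 68.2% → the Infra team
P0: Team Alpha 13/193 = 6.7%, the Infra team 33/227 = 14.5% → the Infra team
Overall: Team Alpha 61/268 = 22.8%, the Infra team 86/300 = 28.7% → the Infra team
The Infra team wins overall and in every ticket group — no reversal.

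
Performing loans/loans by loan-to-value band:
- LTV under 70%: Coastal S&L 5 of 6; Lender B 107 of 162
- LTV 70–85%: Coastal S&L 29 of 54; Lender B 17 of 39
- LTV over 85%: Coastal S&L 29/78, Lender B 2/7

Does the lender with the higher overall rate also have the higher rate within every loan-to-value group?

No

LTV under 70%: Coastal S&L 5/6 = 83.3%, Lender B 107/162 = 66.0% → Coastal S&L
LTV 70–85%: Coastal S&L 29/54 = 53.7%, Lender B 17/39 = 43.6% → Coastal S&L
LTV over 85%: Coastal S&L 29/78 = 37.2%, Lender B 2/7 = 28.6% → Coastal S&L
Overall: Coastal S&L 63/138 = 45.7%, Lender B 126/208 = 60.6% → Lender B
Coastal S&L wins each loan-to-value group but Lender B wins overall — the comparison reverses. Coastal S&L's loans skew toward LTV over 85%, which has a lower base rate.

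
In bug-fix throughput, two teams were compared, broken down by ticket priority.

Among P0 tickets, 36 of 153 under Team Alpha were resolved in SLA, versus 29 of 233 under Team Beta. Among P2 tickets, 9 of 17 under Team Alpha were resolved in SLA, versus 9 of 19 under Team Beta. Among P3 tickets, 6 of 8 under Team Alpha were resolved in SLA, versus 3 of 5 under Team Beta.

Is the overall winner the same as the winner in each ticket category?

P0: Team Alpha 36/153 = 23.5%, Team Beta 29/233 = 12.4% → Team Alpha
P2: Team Alpha 9/17 = 52.9%, Team Beta 9/19 = 47.4% → Team Alpha
P3: Team Alpha 6/8 = 75.0%, Team Beta 3/5 = 60.0% → Team Alpha
Overall: Team Alpha 51/178 = 28.7%, Team Beta 41/257 = 16.0% → Team Alpha
Team Alpha wins overall and in every ticket group — no reversal.

Yes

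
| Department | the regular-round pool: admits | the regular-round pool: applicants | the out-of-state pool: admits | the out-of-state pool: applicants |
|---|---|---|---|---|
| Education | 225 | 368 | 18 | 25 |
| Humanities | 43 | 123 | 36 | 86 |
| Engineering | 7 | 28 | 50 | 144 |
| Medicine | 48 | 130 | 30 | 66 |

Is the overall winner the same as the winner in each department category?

Education: the regular-round pool 225/368 = 61.1%, the out-of-state pool 18/25 = 72.0% → the out-of-state pool
Humanities: the regular-round pool 43/123 = 35.0%, the out-of-state pool 36/86 = 41.9% → the out-of-state pool
Engineering: the regular-round pool 7/28 = 25.0%, the out-of-state pool 50/144 = 34.7% → the out-of-state pool
Medicine: the regular-round pool 48/130 = 36.9%, the out-of-state pool 30/66 = 45.5% → the out-of-state pool
Overall: the regular-round pool 323/649 = 49.8%, the out-of-state pool 134/321 = 41.7% → the regular-round pool
The out-of-state pool wins each department group but the regular-round pool wins overall — the comparison reverses. The out-of-state pool's applicants skew toward Engineering, which has a lower base rate.

No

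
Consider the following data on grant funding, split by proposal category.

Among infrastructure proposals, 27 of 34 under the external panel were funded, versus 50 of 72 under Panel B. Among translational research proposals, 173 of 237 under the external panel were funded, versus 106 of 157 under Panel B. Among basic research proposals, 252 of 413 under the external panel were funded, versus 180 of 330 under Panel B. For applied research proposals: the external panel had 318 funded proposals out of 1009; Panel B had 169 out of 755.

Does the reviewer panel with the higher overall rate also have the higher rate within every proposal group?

Yes

Infrastructure: the external panel 27/34 = 79.4%, Panel B 50/72 = 69.4% → the external panel
Translational research: the external panel 173/237 = 73.0%, Panel B 106/157 = 67.5% → the external panel
Basic research: the external panel 252/413 = 61.0%, Panel B 180/330 = 54.5% → the external panel
Applied research: the external panel 318/1009 = 31.5%, Panel B 169/755 = 22.4% → the external panel
Overall: the external panel 770/1693 = 45.5%, Panel B 505/1314 = 38.4% → the external panel
The external panel wins overall and in every proposal group — no reversal.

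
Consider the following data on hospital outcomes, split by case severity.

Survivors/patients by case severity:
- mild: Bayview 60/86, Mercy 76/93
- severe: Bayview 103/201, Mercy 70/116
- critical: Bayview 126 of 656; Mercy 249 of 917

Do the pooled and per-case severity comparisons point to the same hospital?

Mild: Bayview 60/86 = 69.8%, Mercy 76/93 = 81.7% → Mercy
Severe: Bayview 103/201 = 51.2%, Mercy 70/116 = 60.3% → Mercy
Critical: Bayview 126/656 = 19.2%, Mercy 249/917 = 27.2% → Mercy
Overall: Bayview 289/943 = 30.6%, Mercy 395/1126 = 35.1% → Mercy
Mercy wins overall and in every case group — no reversal.

Yes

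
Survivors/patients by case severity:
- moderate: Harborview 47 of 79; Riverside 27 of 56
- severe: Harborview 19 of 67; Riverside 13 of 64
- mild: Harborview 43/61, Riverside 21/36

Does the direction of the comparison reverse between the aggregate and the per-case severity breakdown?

No

Moderate: Harborview 47/79 = 59.5%, Riverside 27/56 = 48.2% → Harborview
Severe: Harborview 19/67 = 28.4%, Riverside 13/64 = 20.3% → Harborview
Mild: Harborview 43/61 = 70.5%, Riverside 21/36 = 58.3% → Harborview
Overall: Harborview 109/207 = 52.7%, Riverside 61/156 = 39.1% → Harborview
Harborview wins overall and in every case group — no reversal.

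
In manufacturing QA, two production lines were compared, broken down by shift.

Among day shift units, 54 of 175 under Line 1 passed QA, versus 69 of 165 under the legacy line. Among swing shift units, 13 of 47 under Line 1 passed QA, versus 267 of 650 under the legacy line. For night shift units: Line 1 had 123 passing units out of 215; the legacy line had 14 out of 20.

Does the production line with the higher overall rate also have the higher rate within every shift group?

No

Day shift: Line 1 54/175 = 30.9%, the legacy line 69/165 = 41.8% → the legacy line
Swing shift: Line 1 13/47 = 27.7%, the legacy line 267/650 = 41.1% → the legacy line
Night shift: Line 1 123/215 = 57.2%, the legacy line 14/20 = 70.0% → the legacy line
Overall: Line 1 190/437 = 43.5%, the legacy line 350/835 = 41.9% → Line 1
The legacy line wins each shift group but Line 1 wins overall — the comparison reverses. The legacy line's units skew toward swing shift, which has a lower base rate.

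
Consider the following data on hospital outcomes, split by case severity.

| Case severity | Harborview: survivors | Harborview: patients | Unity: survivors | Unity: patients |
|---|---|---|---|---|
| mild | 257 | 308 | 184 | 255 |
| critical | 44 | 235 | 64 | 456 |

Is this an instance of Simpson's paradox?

No

Mild: Harborview 257/308 = 83.4%, Unity 184/255 = 72.2% → Harborview
Critical: Harborview 44/235 = 18.7%, Unity 64/456 = 14.0% → Harborview
Overall: Harborview 301/543 = 55.4%, Unity 248/711 = 34.9% → Harborview
Harborview wins overall and in every case group — no reversal.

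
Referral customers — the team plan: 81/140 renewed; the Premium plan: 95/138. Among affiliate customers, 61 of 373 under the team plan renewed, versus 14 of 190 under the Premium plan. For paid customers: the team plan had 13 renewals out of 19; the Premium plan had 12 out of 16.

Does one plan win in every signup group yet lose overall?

Referral: the team plan 81/140 = 57.9%, the Premium plan 95/138 = 68.8% → the Premium plan
Affiliate: the team plan 61/373 = 16.4%, the Premium plan 14/190 = 7.4% → the team plan
Paid: the team plan 13/19 = 68.4%, the Premium plan 12/16 = 75.0% → the Premium plan
Overall: the team plan 155/532 = 29.1%, the Premium plan 121/344 = 35.2% → the Premium plan
Neither sweeps: the team plan wins 1 of 3 groups, the Premium plan wins 2. The Premium plan wins overall but not every group — no Simpson reversal.

No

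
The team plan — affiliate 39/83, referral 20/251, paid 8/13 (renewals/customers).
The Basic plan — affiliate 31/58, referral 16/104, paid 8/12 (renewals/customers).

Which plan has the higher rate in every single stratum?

Affiliate: the team plan 39/83 = 47.0%, the Basic plan 31/58 = 53.4% → the Basic plan
Referral: the team plan 20/251 = 8.0%, the Basic plan 16/104 = 15.4% → the Basic plan
Paid: the team plan 8/13 = 61.5%, the Basic plan 8/12 = 66.7% → the Basic plan
The Basic plan has the higher rate in all 3 groups.

the Basic plan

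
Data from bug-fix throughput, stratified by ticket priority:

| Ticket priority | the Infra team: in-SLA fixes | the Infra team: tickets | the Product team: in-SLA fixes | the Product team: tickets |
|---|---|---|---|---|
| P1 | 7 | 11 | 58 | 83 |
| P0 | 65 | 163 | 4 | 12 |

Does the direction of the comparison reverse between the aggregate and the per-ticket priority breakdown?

P1: the Infra team 7/11 = 63.6%, the Product team 58/83 = 69.9% → the Product team
P0: the Infra team 65/163 = 39.9%, the Product team 4/12 = 33.3% → the Infra team
Overall: the Infra team 72/174 = 41.4%, the Product team 62/95 = 65.3% → the Product team
Neither sweeps: the Infra team wins 1 of 2 groups, the Product team wins 1. The Product team wins overall but not every group — no Simpson reversal.

No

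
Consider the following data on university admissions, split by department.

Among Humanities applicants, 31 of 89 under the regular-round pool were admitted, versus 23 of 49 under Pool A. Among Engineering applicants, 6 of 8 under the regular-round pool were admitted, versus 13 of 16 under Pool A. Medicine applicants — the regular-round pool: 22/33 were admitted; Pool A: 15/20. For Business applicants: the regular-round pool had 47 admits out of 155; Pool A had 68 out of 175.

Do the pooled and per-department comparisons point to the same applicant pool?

Yes

Humanities: the regular-round pool 31/89 = 34.8%, Pool A 23/49 = 46.9% → Pool A
Engineering: the regular-round pool 6/8 = 75.0%, Pool A 13/16 = 81.2% → Pool A
Medicine: the regular-round pool 22/33 = 66.7%, Pool A 15/20 = 75.0% → Pool A
Business: the regular-round pool 47/155 = 30.3%, Pool A 68/175 = 38.9% → Pool A
Overall: the regular-round pool 106/285 = 37.2%, Pool A 119/260 = 45.8% → Pool A
Pool A wins overall and in every department group — no reversal.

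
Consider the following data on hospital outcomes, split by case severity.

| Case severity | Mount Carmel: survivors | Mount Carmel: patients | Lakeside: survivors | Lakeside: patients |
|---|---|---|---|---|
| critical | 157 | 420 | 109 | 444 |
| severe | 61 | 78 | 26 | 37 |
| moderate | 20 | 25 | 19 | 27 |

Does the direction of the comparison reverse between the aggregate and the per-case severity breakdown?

No

Critical: Mount Carmel 157/420 = 37.4%, Lakeside 109/444 = 24.5% → Mount Carmel
Severe: Mount Carmel 61/78 = 78.2%, Lakeside 26/37 = 70.3% → Mount Carmel
Moderate: Mount Carmel 20/25 = 80.0%, Lakeside 19/27 = 70.4% → Mount Carmel
Overall: Mount Carmel 238/523 = 45.5%, Lakeside 154/508 = 30.3% → Mount Carmel
Mount Carmel wins overall and in every case group — no reversal.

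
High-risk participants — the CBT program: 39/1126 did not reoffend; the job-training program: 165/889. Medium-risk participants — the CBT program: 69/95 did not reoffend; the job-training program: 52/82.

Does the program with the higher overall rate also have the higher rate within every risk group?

High-risk: the CBT program 39/1126 = 3.5%, the job-training program 165/889 = 18.6% → the job-training program
Medium-risk: the CBT program 69/95 = 72.6%, the job-training program 52/82 = 63.4% → the CBT program
Overall: the CBT program 108/1221 = 8.8%, the job-training program 217/971 = 22.3% → the job-training program
Neither sweeps: the CBT program wins 1 of 2 groups, the job-training program wins 1. The job-training program wins overall but not every group — no Simpson reversal.

No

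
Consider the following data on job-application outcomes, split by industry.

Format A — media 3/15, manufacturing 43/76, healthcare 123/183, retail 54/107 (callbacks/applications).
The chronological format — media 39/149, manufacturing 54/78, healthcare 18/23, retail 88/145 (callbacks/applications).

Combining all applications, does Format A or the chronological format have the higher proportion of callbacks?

Format A

Media: Format A 3/15 = 20.0%, the chronological format 39/149 = 26.2% → the chronological format
Manufacturing: Format A 43/76 = 56.6%, the chronological format 54/78 = 69.2% → the chronological format
Healthcare: Format A 123/183 = 67.2%, the chronological format 18/23 = 78.3% → the chronological format
Retail: Format A 54/107 = 50.5%, the chronological format 88/145 = 60.7% → the chronological format
Overall: Format A 223/381 = 58.5%, the chronological format 199/395 = 50.4% → Format A
(The chronological format wins every industry group but Format A wins overall — the chronological format's applications skew toward the low-rate media group.)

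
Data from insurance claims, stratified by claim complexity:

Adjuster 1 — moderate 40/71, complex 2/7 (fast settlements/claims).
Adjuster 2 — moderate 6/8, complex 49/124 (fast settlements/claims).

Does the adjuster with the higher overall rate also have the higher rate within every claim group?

No

Moderate: Adjuster 1 40/71 = 56.3%, Adjuster 2 6/8 = 75.0% → Adjuster 2
Complex: Adjuster 1 2/7 = 28.6%, Adjuster 2 49/124 = 39.5% → Adjuster 2
Overall: Adjuster 1 42/78 = 53.8%, Adjuster 2 55/132 = 41.7% → Adjuster 1
Adjuster 2 wins each claim group but Adjuster 1 wins overall — the comparison reverses. Adjuster 2's claims skew toward complex, which has a lower base rate.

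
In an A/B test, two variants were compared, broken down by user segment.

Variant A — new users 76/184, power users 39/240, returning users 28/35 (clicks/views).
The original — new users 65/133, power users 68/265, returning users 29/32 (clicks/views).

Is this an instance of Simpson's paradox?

New users: Variant A 76/184 = 41.3%, the original 65/133 = 48.9% → the original
Power users: Variant A 39/240 = 16.2%, the original 68/265 = 25.7% → the original
Returning users: Variant A 28/35 = 80.0%, the original 29/32 = 90.6% → the original
Overall: Variant A 143/459 = 31.2%, the original 162/430 = 37.7% → the original
The original wins overall and in every user group — no reversal.

No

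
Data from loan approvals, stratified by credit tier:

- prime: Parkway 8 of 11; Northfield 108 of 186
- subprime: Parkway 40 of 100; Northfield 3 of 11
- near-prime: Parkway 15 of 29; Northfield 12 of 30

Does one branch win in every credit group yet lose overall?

Prime: Parkway 8/11 = 72.7%, Northfield 108/186 = 58.1% → Parkway
Subprime: Parkway 40/100 = 40.0%, Northfield 3/11 = 27.3% → Parkway
Near-prime: Parkway 15/29 = 51.7%, Northfield 12/30 = 40.0% → Parkway
Overall: Parkway 63/140 = 45.0%, Northfield 123/227 = 54.2% → Northfield
Parkway wins each credit group but Northfield wins overall — the comparison reverses. Parkway's applications skew toward subprime, which has a lower base rate.

Yes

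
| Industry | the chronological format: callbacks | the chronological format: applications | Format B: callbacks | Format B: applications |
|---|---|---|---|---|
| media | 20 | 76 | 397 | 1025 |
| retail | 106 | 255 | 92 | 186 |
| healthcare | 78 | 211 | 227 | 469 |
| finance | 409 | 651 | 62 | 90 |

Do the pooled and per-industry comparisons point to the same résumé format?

No

Media: the chronological format 20/76 = 26.3%, Format B 397/1025 = 38.7% → Format B
Retail: the chronological format 106/255 = 41.6%, Format B 92/186 = 49.5% → Format B
Healthcare: the chronological format 78/211 = 37.0%, Format B 227/469 = 48.4% → Format B
Finance: the chronological format 409/651 = 62.8%, Format B 62/90 = 68.9% → Format B
Overall: the chronological format 613/1193 = 51.4%, Format B 778/1770 = 44.0% → the chronological format
Format B wins each industry group but the chronological format wins overall — the comparison reverses. Format B's applications skew toward media, which has a lower base rate.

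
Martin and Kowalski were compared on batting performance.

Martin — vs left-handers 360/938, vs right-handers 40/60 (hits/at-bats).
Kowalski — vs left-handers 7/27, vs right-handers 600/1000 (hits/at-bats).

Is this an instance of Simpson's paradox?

Yes

Vs left-handers: Martin 360/938 = 38.4%, Kowalski 7/27 = 25.9% → Martin
Vs right-handers: Martin 40/60 = 66.7%, Kowalski 600/1000 = 60.0% → Martin
Overall: Martin 400/998 = 40.1%, Kowalski 607/1027 = 59.1% → Kowalski
Martin wins each pitcher group but Kowalski wins overall — the comparison reverses. Martin's at-bats skew toward vs left-handers, which has a lower base rate.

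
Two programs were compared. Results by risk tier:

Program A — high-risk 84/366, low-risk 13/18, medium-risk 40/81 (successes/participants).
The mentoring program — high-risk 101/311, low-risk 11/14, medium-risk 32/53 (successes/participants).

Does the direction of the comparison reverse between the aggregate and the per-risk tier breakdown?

No

High-risk: Program A 84/366 = 23.0%, the mentoring program 101/311 = 32.5% → the mentoring program
Low-risk: Program A 13/18 = 72.2%, the mentoring program 11/14 = 78.6% → the mentoring program
Medium-risk: Program A 40/81 = 49.4%, the mentoring program 32/53 = 60.4% → the mentoring program
Overall: Program A 137/465 = 29.5%, the mentoring program 144/378 = 38.1% → the mentoring program
The mentoring program wins overall and in every risk group — no reversal.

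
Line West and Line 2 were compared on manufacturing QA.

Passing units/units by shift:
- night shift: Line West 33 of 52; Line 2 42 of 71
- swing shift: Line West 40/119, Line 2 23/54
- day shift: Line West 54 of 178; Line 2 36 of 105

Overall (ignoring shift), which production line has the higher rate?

Line 2

Night shift: Line West 33/52 = 63.5%, Line 2 42/71 = 59.2% → Line West
Swing shift: Line West 40/119 = 33.6%, Line 2 23/54 = 42.6% → Line 2
Day shift: Line West 54/178 = 30.3%, Line 2 36/105 = 34.3% → Line 2
Overall: Line West 127/349 = 36.4%, Line 2 101/230 = 43.9% → Line 2
(Neither sweeps every shift group, but Line 2 has the higher pooled rate.)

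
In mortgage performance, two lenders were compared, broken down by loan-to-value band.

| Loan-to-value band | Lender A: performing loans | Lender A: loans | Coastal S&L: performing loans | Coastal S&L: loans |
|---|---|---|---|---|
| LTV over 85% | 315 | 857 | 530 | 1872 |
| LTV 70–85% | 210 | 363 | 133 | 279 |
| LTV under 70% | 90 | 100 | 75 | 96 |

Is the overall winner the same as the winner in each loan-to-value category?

LTV over 85%: Lender A 315/857 = 36.8%, Coastal S&L 530/1872 = 28.3% → Lender A
LTV 70–85%: Lender A 210/363 = 57.9%, Coastal S&L 133/279 = 47.7% → Lender A
LTV under 70%: Lender A 90/100 = 90.0%, Coastal S&L 75/96 = 78.1% → Lender A
Overall: Lender A 615/1320 = 46.6%, Coastal S&L 738/2247 = 32.8% → Lender A
Lender A wins overall and in every loan-to-value group — no reversal.

Yes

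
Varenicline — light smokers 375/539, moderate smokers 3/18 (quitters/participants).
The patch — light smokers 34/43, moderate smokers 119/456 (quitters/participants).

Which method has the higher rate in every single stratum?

the patch

Light smokers: varenicline 375/539 = 69.6%, the patch 34/43 = 79.1% → the patch
Moderate smokers: varenicline 3/18 = 16.7%, the patch 119/456 = 26.1% → the patch
The patch has the higher rate in both groups.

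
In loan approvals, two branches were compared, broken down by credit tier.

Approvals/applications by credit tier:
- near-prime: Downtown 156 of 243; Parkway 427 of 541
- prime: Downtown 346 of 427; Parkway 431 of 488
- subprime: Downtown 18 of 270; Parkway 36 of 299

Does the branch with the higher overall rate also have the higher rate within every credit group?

Yes

Near-prime: Downtown 156/243 = 64.2%, Parkway 427/541 = 78.9% → Parkway
Prime: Downtown 346/427 = 81.0%, Parkway 431/488 = 88.3% → Parkway
Subprime: Downtown 18/270 = 6.7%, Parkway 36/299 = 12.0% → Parkway
Overall: Downtown 520/940 = 55.3%, Parkway 894/1328 = 67.3% → Parkway
Parkway wins overall and in every credit group — no reversal.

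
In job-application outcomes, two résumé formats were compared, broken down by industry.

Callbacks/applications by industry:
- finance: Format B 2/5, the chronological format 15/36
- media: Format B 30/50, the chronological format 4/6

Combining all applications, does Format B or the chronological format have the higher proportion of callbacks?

Finance: Format B 2/5 = 40.0%, the chronological format 15/36 = 41.7% → the chronological format
Media: Format B 30/50 = 60.0%, the chronological format 4/6 = 66.7% → the chronological format
Overall: Format B 32/55 = 58.2%, the chronological format 19/42 = 45.2% → Format B
(The chronological format wins every industry group but Format B wins overall — the chronological format's applications skew toward the low-rate finance group.)

Format B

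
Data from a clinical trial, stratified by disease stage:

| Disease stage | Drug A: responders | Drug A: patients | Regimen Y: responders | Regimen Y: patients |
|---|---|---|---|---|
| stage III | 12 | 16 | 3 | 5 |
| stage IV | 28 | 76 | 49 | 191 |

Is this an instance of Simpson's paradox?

Stage III: Drug A 12/16 = 75.0%, Regimen Y 3/5 = 60.0% → Drug A
Stage IV: Drug A 28/76 = 36.8%, Regimen Y 49/191 = 25.7% → Drug A
Overall: Drug A 40/92 = 43.5%, Regimen Y 52/196 = 26.5% → Drug A
Drug A wins overall and in every disease group — no reversal.

No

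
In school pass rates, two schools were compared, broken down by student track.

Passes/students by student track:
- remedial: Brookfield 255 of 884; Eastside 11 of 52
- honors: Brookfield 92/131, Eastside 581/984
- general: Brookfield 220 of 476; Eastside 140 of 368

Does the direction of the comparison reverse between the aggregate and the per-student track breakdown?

Remedial: Brookfield 255/884 = 28.8%, Eastside 11/52 = 21.2% → Brookfield
Honors: Brookfield 92/131 = 70.2%, Eastside 581/984 = 59.0% → Brookfield
General: Brookfield 220/476 = 46.2%, Eastside 140/368 = 38.0% → Brookfield
Overall: Brookfield 567/1491 = 38.0%, Eastside 732/1404 = 52.1% → Eastside
Brookfield wins each student group but Eastside wins overall — the comparison reverses. Brookfield's students skew toward remedial, which has a lower base rate.

Yes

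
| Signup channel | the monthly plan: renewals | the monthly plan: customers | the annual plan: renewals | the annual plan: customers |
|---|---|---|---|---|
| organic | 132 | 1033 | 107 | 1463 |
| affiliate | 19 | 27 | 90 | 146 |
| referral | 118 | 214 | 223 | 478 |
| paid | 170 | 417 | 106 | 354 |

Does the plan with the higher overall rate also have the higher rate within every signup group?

Organic: the monthly plan 132/1033 = 12.8%, the annual plan 107/1463 = 7.3% → the monthly plan
Affiliate: the monthly plan 19/27 = 70.4%, the annual plan 90/146 = 61.6% → the monthly plan
Referral: the monthly plan 118/214 = 55.1%, the annual plan 223/478 = 46.7% → the monthly plan
Paid: the monthly plan 170/417 = 40.8%, the annual plan 106/354 = 29.9% → the monthly plan
Overall: the monthly plan 439/1691 = 26.0%, the annual plan 526/2441 = 21.5% → the monthly plan
The monthly plan wins overall and in every signup group — no reversal.

Yes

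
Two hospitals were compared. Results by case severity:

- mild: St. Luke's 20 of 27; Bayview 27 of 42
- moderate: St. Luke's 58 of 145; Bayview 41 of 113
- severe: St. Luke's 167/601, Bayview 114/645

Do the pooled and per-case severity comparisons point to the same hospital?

Yes

Mild: St. Luke's 20/27 = 74.1%, Bayview 27/42 = 64.3% → St. Luke's
Moderate: St. Luke's 58/145 = 40.0%, Bayview 41/113 = 36.3% → St. Luke's
Severe: St. Luke's 167/601 = 27.8%, Bayview 114/645 = 17.7% → St. Luke's
Overall: St. Luke's 245/773 = 31.7%, Bayview 182/800 = 22.8% → St. Luke's
St. Luke's wins overall and in every case group — no reversal.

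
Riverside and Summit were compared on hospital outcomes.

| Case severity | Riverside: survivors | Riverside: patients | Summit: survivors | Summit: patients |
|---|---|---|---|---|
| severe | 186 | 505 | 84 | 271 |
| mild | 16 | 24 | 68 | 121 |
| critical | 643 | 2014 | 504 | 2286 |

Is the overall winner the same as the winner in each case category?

Severe: Riverside 186/505 = 36.8%, Summit 84/271 = 31.0% → Riverside
Mild: Riverside 16/24 = 66.7%, Summit 68/121 = 56.2% → Riverside
Critical: Riverside 643/2014 = 31.9%, Summit 504/2286 = 22.0% → Riverside
Overall: Riverside 845/2543 = 33.2%, Summit 656/2678 = 24.5% → Riverside
Riverside wins overall and in every case group — no reversal.

Yes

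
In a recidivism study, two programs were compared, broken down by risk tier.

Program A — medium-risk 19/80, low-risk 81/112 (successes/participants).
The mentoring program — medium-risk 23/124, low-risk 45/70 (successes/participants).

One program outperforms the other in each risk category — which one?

Medium-risk: Program A 19/80 = 23.8%, the mentoring program 23/124 = 18.5% → Program A
Low-risk: Program A 81/112 = 72.3%, the mentoring program 45/70 = 64.3% → Program A
Program A has the higher rate in both groups.

Program A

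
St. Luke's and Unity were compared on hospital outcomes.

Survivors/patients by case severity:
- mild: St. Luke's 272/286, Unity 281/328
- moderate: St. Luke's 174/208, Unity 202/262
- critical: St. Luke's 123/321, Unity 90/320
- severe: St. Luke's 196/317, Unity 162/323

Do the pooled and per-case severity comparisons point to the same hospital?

Yes

Mild: St. Luke's 272/286 = 95.1%, Unity 281/328 = 85.7% → St. Luke's
Moderate: St. Luke's 174/208 = 83.7%, Unity 202/262 = 77.1% → St. Luke's
Critical: St. Luke's 123/321 = 38.3%, Unity 90/320 = 28.1% → St. Luke's
Severe: St. Luke's 196/317 = 61.8%, Unity 162/323 = 50.2% → St. Luke's
Overall: St. Luke's 765/1132 = 67.6%, Unity 735/1233 = 59.6% → St. Luke's
St. Luke's wins overall and in every case group — no reversal.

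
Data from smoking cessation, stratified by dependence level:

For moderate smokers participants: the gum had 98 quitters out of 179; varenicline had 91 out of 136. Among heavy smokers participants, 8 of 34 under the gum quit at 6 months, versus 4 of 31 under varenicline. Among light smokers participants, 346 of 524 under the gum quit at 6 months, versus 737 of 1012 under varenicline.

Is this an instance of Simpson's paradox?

Moderate smokers: the gum 98/179 = 54.7%, varenicline 91/136 = 66.9% → varenicline
Heavy smokers: the gum 8/34 = 23.5%, varenicline 4/31 = 12.9% → the gum
Light smokers: the gum 346/524 = 66.0%, varenicline 737/1012 = 72.8% → varenicline
Overall: the gum 452/737 = 61.3%, varenicline 832/1179 = 70.6% → varenicline
Neither sweeps: the gum wins 1 of 3 groups, varenicline wins 2. Varenicline wins overall but not every group — no Simpson reversal.

No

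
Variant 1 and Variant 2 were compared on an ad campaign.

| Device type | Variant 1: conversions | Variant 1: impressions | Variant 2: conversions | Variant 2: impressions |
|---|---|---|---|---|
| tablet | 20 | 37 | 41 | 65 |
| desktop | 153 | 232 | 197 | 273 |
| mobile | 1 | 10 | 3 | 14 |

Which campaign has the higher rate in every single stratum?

Tablet: Variant 1 20/37 = 54.1%, Variant 2 41/65 = 63.1% → Variant 2
Desktop: Variant 1 153/232 = 65.9%, Variant 2 197/273 = 72.2% → Variant 2
Mobile: Variant 1 1/10 = 10.0%, Variant 2 3/14 = 21.4% → Variant 2
Variant 2 has the higher rate in all 3 groups.

Variant 2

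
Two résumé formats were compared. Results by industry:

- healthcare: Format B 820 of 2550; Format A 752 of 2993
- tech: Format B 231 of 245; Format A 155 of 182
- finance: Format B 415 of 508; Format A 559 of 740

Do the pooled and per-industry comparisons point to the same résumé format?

Yes

Healthcare: Format B 820/2550 = 32.2%, Format A 752/2993 = 25.1% → Format B
Tech: Format B 231/245 = 94.3%, Format A 155/182 = 85.2% → Format B
Finance: Format B 415/508 = 81.7%, Format A 559/740 = 75.5% → Format B
Overall: Format B 1466/3303 = 44.4%, Format A 1466/3915 = 37.4% → Format B
Format B wins overall and in every industry group — no reversal.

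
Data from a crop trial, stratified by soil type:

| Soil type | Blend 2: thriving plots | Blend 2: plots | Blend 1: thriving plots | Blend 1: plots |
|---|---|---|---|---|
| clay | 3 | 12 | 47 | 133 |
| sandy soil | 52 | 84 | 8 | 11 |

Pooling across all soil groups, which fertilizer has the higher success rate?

Clay: Blend 2 3/12 = 25.0%, Blend 1 47/133 = 35.3% → Blend 1
Sandy soil: Blend 2 52/84 = 61.9%, Blend 1 8/11 = 72.7% → Blend 1
Overall: Blend 2 55/96 = 57.3%, Blend 1 55/144 = 38.2% → Blend 2
(Blend 1 wins every soil group but Blend 2 wins overall — Blend 1's plots skew toward the low-rate clay group.)

Blend 2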